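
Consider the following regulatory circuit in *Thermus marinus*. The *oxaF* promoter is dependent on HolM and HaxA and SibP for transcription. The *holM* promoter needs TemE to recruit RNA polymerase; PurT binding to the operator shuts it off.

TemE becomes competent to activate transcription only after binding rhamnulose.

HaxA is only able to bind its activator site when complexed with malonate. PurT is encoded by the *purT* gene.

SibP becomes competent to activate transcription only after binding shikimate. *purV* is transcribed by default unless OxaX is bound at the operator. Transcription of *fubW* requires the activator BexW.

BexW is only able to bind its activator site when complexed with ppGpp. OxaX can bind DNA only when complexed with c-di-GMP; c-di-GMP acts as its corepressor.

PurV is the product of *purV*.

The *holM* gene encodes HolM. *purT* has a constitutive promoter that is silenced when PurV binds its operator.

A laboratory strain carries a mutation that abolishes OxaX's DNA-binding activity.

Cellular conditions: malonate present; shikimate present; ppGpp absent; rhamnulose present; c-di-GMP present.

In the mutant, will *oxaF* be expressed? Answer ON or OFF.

ON

OxaX is non-functional in this strain, so it has no effect.
With no repressor bound, *purV* is transcribed.
So PurV is produced and active.
With repressor PurV bound, *purT* is not transcribed.
So PurT is not produced.
Rhamnulose is present, so TemE is active.
No repressor is bound and TemE is active, so *holM* is transcribed.
So HolM is produced and active.
Malonate is present, so HaxA is active.
Shikimate is present, so SibP is active.
No repressor is bound and HolM and HaxA and SibP are active, so *oxaF* is transcribed.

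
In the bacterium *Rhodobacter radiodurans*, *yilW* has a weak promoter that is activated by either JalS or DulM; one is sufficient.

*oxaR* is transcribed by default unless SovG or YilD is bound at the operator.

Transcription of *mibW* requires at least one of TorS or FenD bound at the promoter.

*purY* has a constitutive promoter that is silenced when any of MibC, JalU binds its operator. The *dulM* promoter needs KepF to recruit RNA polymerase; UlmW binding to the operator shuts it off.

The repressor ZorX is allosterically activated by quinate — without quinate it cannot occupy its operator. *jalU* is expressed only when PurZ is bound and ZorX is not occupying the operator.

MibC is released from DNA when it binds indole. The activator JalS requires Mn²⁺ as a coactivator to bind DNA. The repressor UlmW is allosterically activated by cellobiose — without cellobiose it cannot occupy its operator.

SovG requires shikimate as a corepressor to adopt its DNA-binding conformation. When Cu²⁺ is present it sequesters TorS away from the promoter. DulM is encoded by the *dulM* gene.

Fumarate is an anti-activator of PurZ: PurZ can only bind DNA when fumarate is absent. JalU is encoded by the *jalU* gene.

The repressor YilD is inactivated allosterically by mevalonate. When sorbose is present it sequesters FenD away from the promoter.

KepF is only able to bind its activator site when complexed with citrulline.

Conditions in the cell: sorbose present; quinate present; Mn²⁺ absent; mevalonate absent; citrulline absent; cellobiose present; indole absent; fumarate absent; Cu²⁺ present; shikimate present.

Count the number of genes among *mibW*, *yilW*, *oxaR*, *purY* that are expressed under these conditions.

Cu²⁺ is present, so TorS is inactive.
Sorbose is present, so FenD is inactive.
No activator is available at the *mibW* promoter, so *mibW* is not transcribed.
→ *mibW* is OFF.
Mn²⁺ is absent, so JalS is inactive.
Cellobiose is present, so UlmW is active.
Citrulline is absent, so KepF is inactive.
With repressor UlmW bound, *dulM* is not transcribed.
So DulM is not produced.
No activator is available at the *yilW* promoter, so *yilW* is not transcribed.
→ *yilW* is OFF.
Shikimate is present, so SovG is active.
Mevalonate is absent, so YilD is active.
With repressor SovG bound, *oxaR* is not transcribed.
→ *oxaR* is OFF.
Indole is absent, so MibC is active.
Fumarate is absent, so PurZ is active.
Quinate is present, so ZorX is active.
With repressor ZorX bound, *jalU* is not transcribed.
So JalU is not produced.
With repressor MibC bound, *purY* is not transcribed.
→ *purY* is OFF.
0 of the 4 genes are transcribed.

0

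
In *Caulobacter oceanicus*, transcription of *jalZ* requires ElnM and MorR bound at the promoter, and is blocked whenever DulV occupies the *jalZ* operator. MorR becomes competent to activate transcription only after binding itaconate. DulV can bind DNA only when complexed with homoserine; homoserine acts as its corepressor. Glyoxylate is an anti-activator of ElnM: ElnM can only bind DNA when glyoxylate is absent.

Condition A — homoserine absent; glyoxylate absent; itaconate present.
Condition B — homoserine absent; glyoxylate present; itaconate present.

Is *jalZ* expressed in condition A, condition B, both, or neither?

A only

Condition A:
Homoserine is absent, so DulV is inactive.
Glyoxylate is absent, so ElnM is active.
Itaconate is present, so MorR is active.
No repressor is bound and ElnM and MorR are active, so *jalZ* is transcribed.
→ *jalZ* is ON in A.
Condition B:
Homoserine is absent, so DulV is inactive.
Glyoxylate is present, so ElnM is inactive.
Itaconate is present, so MorR is active.
Required activator ElnM is absent, so *jalZ* is not transcribed.
→ *jalZ* is OFF in B.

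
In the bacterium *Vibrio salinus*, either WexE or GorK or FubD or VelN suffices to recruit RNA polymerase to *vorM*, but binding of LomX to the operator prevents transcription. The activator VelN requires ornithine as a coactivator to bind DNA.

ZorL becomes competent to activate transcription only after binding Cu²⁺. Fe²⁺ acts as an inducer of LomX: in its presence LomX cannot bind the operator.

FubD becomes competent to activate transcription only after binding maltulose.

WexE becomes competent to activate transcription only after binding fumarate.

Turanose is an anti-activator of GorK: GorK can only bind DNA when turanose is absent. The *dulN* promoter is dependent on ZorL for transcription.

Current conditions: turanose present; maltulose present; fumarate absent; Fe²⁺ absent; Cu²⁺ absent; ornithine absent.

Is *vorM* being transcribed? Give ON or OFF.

Fe²⁺ is absent, so LomX is active.
Fumarate is absent, so WexE is inactive.
Turanose is present, so GorK is inactive.
Maltulose is present, so FubD is active.
Ornithine is absent, so VelN is inactive.
With repressor LomX bound, *vorM* is not transcribed.

OFF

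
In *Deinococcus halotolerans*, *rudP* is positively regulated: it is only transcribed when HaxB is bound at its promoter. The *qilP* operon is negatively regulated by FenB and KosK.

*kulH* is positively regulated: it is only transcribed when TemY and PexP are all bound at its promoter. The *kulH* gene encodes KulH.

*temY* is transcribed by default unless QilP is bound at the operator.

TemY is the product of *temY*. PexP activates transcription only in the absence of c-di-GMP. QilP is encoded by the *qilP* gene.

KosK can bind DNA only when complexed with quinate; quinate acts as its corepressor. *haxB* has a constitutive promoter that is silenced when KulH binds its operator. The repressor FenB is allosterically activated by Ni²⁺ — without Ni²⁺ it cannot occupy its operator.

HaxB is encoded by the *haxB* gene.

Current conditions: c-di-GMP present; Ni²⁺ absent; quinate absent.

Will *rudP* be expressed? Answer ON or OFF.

ON

Ni²⁺ is absent, so FenB is inactive.
Quinate is absent, so KosK is inactive.
With no repressor bound, *qilP* is transcribed.
So QilP is produced and active.
With repressor QilP bound, *temY* is not transcribed.
So TemY is not produced.
c-di-GMP is present, so PexP is inactive.
Required activator TemY is absent, so *kulH* is not transcribed.
So KulH is not produced.
With no repressor bound, *haxB* is transcribed.
So HaxB is produced and active.
No repressor is bound and HaxB is active, so *rudP* is transcribed.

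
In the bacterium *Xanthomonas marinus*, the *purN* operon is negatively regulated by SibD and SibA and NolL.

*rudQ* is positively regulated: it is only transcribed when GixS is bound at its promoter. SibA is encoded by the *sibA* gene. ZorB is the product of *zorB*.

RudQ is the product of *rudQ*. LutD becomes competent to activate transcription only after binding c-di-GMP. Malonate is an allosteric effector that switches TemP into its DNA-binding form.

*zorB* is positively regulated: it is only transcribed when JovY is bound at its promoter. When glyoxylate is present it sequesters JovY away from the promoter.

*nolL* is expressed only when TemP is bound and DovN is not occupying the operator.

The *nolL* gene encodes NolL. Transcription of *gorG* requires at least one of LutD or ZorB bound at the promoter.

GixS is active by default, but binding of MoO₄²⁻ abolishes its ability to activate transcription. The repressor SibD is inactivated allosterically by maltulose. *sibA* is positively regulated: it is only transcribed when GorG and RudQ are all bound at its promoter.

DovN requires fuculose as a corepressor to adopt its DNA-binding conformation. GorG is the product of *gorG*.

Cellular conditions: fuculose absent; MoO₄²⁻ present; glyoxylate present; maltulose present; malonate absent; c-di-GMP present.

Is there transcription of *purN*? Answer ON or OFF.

Maltulose is present, so SibD is inactive.
c-di-GMP is present, so LutD is active.
Glyoxylate is present, so JovY is inactive.
Required activator JovY is absent, so *zorB* is not transcribed.
So ZorB is not produced.
Activator LutD is present, so *gorG* is transcribed.
So GorG is produced and active.
MoO₄²⁻ is present, so GixS is inactive.
Required activator GixS is absent, so *rudQ* is not transcribed.
So RudQ is not produced.
Required activator RudQ is absent, so *sibA* is not transcribed.
So SibA is not produced.
Malonate is absent, so TemP is inactive.
Fuculose is absent, so DovN is inactive.
Required activator TemP is absent, so *nolL* is not transcribed.
So NolL is not produced.
With no repressor bound, *purN* is transcribed.

ON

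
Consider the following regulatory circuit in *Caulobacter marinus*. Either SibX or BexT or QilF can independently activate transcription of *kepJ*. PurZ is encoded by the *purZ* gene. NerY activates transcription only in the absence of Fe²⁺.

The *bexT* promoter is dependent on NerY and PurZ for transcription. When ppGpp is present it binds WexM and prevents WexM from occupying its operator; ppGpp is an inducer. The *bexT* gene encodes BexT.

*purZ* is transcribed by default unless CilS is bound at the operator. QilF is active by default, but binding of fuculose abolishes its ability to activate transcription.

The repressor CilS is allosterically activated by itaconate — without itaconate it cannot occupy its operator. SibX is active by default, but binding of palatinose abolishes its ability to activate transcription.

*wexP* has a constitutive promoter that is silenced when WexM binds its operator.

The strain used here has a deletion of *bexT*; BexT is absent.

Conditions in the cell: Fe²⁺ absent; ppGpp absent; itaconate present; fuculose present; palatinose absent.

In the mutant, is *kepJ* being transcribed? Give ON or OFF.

Palatinose is absent, so SibX is active.
BexT is non-functional in this strain, so it has no effect.
Fuculose is present, so QilF is inactive.
Activator SibX is present, so *kepJ* is transcribed.

ON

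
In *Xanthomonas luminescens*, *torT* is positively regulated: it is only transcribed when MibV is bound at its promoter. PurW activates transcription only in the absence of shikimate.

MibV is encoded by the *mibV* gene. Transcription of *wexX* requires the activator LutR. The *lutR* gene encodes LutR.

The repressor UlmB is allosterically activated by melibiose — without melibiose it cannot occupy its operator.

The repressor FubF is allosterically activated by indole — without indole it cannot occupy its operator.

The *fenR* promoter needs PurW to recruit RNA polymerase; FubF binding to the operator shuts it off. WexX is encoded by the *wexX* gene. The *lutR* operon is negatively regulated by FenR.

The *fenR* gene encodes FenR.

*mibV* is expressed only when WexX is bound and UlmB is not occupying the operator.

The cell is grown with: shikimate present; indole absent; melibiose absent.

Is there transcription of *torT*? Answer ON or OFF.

ON

Shikimate is present, so PurW is inactive.
Indole is absent, so FubF is inactive.
Required activator PurW is absent, so *fenR* is not transcribed.
So FenR is not produced.
With no repressor bound, *lutR* is transcribed.
So LutR is produced and active.
No repressor is bound and LutR is active, so *wexX* is transcribed.
So WexX is produced and active.
Melibiose is absent, so UlmB is inactive.
No repressor is bound and WexX is active, so *mibV* is transcribed.
So MibV is produced and active.
No repressor is bound and MibV is active, so *torT* is transcribed.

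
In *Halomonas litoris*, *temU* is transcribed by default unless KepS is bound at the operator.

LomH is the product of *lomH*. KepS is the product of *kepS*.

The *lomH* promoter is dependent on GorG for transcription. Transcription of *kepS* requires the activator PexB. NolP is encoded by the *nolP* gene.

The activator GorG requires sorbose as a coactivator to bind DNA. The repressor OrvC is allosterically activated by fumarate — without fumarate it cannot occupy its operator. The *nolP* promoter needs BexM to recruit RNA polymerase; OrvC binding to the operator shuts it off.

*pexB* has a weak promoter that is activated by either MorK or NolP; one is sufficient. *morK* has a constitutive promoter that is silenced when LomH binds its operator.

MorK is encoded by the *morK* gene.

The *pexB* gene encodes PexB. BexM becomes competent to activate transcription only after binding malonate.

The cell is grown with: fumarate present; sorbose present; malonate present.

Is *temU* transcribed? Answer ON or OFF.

Sorbose is present, so GorG is active.
No repressor is bound and GorG is active, so *lomH* is transcribed.
So LomH is produced and active.
With repressor LomH bound, *morK* is not transcribed.
So MorK is not produced.
Fumarate is present, so OrvC is active.
Malonate is present, so BexM is active.
With repressor OrvC bound, *nolP* is not transcribed.
So NolP is not produced.
No activator is available at the *pexB* promoter, so *pexB* is not transcribed.
So PexB is not produced.
Required activator PexB is absent, so *kepS* is not transcribed.
So KepS is not produced.
With no repressor bound, *temU* is transcribed.

ON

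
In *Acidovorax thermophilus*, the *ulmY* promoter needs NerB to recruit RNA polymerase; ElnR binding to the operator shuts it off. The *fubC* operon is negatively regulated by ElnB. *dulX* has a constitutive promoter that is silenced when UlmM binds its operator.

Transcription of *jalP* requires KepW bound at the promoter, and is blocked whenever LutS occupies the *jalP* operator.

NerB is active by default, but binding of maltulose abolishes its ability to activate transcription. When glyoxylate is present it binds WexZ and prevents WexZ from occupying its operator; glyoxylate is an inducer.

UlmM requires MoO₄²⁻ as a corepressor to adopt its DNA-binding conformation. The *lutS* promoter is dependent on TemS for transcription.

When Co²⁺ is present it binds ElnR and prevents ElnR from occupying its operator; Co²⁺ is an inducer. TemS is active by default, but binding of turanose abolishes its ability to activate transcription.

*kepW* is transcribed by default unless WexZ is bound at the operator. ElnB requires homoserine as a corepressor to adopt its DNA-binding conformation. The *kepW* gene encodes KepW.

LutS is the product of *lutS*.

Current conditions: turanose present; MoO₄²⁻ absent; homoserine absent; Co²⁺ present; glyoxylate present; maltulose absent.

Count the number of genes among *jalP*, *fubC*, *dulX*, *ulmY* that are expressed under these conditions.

4

Glyoxylate is present, so WexZ is inactive.
With no repressor bound, *kepW* is transcribed.
So KepW is produced and active.
Turanose is present, so TemS is inactive.
Required activator TemS is absent, so *lutS* is not transcribed.
So LutS is not produced.
No repressor is bound and KepW is active, so *jalP* is transcribed.
→ *jalP* is ON.
Homoserine is absent, so ElnB is inactive.
With no repressor bound, *fubC* is transcribed.
→ *fubC* is ON.
MoO₄²⁻ is absent, so UlmM is inactive.
With no repressor bound, *dulX* is transcribed.
→ *dulX* is ON.
Co²⁺ is present, so ElnR is inactive.
Maltulose is absent, so NerB is active.
No repressor is bound and NerB is active, so *ulmY* is transcribed.
→ *ulmY* is ON.
4 of the 4 genes are transcribed.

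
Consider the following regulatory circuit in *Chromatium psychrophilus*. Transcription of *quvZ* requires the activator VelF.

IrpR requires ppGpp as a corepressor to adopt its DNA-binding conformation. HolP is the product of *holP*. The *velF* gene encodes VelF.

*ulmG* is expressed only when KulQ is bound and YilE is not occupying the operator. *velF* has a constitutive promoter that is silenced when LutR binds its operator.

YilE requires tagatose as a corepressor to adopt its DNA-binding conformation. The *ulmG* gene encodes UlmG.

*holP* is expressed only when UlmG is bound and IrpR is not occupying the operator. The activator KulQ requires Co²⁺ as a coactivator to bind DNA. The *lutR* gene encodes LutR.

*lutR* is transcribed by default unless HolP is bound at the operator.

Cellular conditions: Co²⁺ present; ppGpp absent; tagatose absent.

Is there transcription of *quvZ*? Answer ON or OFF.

Co²⁺ is present, so KulQ is active.
Tagatose is absent, so YilE is inactive.
No repressor is bound and KulQ is active, so *ulmG* is transcribed.
So UlmG is produced and active.
ppGpp is absent, so IrpR is inactive.
No repressor is bound and UlmG is active, so *holP* is transcribed.
So HolP is produced and active.
With repressor HolP bound, *lutR* is not transcribed.
So LutR is not produced.
With no repressor bound, *velF* is transcribed.
So VelF is produced and active.
No repressor is bound and VelF is active, so *quvZ* is transcribed.

ON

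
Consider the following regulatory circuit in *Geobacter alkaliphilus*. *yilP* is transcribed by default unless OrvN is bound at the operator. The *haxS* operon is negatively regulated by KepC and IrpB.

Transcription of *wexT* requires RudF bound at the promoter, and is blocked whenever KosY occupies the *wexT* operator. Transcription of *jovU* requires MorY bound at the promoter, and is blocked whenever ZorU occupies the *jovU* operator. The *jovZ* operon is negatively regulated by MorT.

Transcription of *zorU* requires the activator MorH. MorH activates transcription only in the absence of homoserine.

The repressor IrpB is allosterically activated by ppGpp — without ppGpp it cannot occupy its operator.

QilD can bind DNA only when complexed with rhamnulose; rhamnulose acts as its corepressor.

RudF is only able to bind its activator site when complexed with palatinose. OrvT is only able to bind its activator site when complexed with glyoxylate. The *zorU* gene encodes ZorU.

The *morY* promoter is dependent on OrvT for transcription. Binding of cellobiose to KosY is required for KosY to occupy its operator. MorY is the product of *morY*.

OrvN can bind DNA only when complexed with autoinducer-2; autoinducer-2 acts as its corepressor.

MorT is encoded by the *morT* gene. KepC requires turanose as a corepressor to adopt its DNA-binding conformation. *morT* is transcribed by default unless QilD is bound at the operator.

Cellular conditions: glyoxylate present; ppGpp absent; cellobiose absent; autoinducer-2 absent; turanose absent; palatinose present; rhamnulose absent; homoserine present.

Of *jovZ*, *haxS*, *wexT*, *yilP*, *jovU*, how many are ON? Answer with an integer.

4

Rhamnulose is absent, so QilD is inactive.
With no repressor bound, *morT* is transcribed.
So MorT is produced and active.
With repressor MorT bound, *jovZ* is not transcribed.
→ *jovZ* is OFF.
Turanose is absent, so KepC is inactive.
ppGpp is absent, so IrpB is inactive.
With no repressor bound, *haxS* is transcribed.
→ *haxS* is ON.
Palatinose is present, so RudF is active.
Cellobiose is absent, so KosY is inactive.
No repressor is bound and RudF is active, so *wexT* is transcribed.
→ *wexT* is ON.
Autoinducer-2 is absent, so OrvN is inactive.
With no repressor bound, *yilP* is transcribed.
→ *yilP* is ON.
Glyoxylate is present, so OrvT is active.
No repressor is bound and OrvT is active, so *morY* is transcribed.
So MorY is produced and active.
Homoserine is present, so MorH is inactive.
Required activator MorH is absent, so *zorU* is not transcribed.
So ZorU is not produced.
No repressor is bound and MorY is active, so *jovU* is transcribed.
→ *jovU* is ON.
4 of the 5 genes are transcribed.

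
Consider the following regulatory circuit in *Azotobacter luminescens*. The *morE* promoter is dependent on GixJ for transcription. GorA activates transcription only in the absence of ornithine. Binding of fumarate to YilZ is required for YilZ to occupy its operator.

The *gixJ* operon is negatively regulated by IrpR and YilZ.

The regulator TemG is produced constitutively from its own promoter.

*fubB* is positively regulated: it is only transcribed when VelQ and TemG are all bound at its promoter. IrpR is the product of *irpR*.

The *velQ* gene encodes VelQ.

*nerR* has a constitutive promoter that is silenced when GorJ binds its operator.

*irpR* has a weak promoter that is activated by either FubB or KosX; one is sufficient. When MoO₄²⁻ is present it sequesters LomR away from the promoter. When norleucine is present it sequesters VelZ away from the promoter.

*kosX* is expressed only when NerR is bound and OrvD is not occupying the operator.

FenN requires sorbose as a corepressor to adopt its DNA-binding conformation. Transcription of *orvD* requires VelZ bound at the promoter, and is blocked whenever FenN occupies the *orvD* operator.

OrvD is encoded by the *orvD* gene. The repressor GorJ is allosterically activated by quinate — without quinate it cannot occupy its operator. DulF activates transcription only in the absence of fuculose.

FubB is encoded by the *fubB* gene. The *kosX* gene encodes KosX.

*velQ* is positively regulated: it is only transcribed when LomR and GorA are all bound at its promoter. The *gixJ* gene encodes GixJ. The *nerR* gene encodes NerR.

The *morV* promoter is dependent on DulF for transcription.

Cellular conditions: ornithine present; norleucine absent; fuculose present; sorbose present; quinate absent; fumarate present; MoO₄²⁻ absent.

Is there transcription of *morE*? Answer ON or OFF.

MoO₄²⁻ is absent, so LomR is active.
Ornithine is present, so GorA is inactive.
Required activator GorA is absent, so *velQ* is not transcribed.
So VelQ is not produced.
TemG is produced constitutively and is active.
Required activator VelQ is absent, so *fubB* is not transcribed.
So FubB is not produced.
Norleucine is absent, so VelZ is active.
Sorbose is present, so FenN is active.
With repressor FenN bound, *orvD* is not transcribed.
So OrvD is not produced.
Quinate is absent, so GorJ is inactive.
With no repressor bound, *nerR* is transcribed.
So NerR is produced and active.
No repressor is bound and NerR is active, so *kosX* is transcribed.
So KosX is produced and active.
Activator KosX is present, so *irpR* is transcribed.
So IrpR is produced and active.
Fumarate is present, so YilZ is active.
With repressor IrpR bound, *gixJ* is not transcribed.
So GixJ is not produced.
Required activator GixJ is absent, so *morE* is not transcribed.

OFF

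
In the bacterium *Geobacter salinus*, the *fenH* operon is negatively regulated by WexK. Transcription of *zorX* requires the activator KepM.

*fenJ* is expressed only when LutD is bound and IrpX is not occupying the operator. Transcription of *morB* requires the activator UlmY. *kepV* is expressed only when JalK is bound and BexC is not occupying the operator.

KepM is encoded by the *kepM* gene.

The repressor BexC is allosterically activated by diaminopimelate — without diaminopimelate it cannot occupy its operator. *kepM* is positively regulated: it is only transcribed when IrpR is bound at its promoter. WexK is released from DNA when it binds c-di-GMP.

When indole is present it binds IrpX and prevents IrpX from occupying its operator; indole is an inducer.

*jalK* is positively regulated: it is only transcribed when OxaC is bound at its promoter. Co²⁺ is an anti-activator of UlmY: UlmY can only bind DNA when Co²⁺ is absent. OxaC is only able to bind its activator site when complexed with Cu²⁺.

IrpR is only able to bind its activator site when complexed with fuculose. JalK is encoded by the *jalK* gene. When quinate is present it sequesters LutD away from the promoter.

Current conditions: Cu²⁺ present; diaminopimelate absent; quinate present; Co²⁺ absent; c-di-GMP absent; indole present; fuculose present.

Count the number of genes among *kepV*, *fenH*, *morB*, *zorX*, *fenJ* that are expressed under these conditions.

3

Diaminopimelate is absent, so BexC is inactive.
Cu²⁺ is present, so OxaC is active.
No repressor is bound and OxaC is active, so *jalK* is transcribed.
So JalK is produced and active.
No repressor is bound and JalK is active, so *kepV* is transcribed.
→ *kepV* is ON.
c-di-GMP is absent, so WexK is active.
With repressor WexK bound, *fenH* is not transcribed.
→ *fenH* is OFF.
Co²⁺ is absent, so UlmY is active.
No repressor is bound and UlmY is active, so *morB* is transcribed.
→ *morB* is ON.
Fuculose is present, so IrpR is active.
No repressor is bound and IrpR is active, so *kepM* is transcribed.
So KepM is produced and active.
No repressor is bound and KepM is active, so *zorX* is transcribed.
→ *zorX* is ON.
Indole is present, so IrpX is inactive.
Quinate is present, so LutD is inactive.
Required activator LutD is absent, so *fenJ* is not transcribed.
→ *fenJ* is OFF.
3 of the 5 genes are transcribed.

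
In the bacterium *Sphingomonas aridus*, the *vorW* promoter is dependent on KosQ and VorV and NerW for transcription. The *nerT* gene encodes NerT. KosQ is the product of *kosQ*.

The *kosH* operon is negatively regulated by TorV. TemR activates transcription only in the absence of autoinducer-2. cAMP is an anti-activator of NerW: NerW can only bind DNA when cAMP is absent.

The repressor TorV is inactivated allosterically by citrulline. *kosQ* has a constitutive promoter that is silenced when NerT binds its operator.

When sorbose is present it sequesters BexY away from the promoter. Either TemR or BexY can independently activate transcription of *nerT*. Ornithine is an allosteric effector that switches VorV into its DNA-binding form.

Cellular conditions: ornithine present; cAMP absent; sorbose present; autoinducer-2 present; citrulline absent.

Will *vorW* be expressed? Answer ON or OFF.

ON

Autoinducer-2 is present, so TemR is inactive.
Sorbose is present, so BexY is inactive.
No activator is available at the *nerT* promoter, so *nerT* is not transcribed.
So NerT is not produced.
With no repressor bound, *kosQ* is transcribed.
So KosQ is produced and active.
Ornithine is present, so VorV is active.
cAMP is absent, so NerW is active.
No repressor is bound and KosQ and VorV and NerW are active, so *vorW* is transcribed.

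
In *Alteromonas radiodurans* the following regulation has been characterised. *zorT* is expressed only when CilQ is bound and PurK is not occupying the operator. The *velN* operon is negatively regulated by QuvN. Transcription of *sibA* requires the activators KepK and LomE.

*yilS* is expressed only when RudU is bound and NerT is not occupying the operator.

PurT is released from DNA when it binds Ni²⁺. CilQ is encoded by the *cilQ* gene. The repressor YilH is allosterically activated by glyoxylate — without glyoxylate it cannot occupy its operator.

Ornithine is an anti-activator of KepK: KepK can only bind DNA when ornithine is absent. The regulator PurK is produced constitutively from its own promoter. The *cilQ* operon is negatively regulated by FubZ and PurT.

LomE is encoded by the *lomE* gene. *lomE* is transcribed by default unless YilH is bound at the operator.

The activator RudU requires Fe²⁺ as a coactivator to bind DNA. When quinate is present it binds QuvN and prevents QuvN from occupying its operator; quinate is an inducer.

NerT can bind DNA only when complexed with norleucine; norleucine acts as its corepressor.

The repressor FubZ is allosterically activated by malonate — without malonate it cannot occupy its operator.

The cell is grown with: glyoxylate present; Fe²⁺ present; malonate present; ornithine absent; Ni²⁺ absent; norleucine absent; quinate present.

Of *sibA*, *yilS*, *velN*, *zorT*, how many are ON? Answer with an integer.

2

Ornithine is absent, so KepK is active.
Glyoxylate is present, so YilH is active.
With repressor YilH bound, *lomE* is not transcribed.
So LomE is not produced.
Required activator LomE is absent, so *sibA* is not transcribed.
→ *sibA* is OFF.
Norleucine is absent, so NerT is inactive.
Fe²⁺ is present, so RudU is active.
No repressor is bound and RudU is active, so *yilS* is transcribed.
→ *yilS* is ON.
Quinate is present, so QuvN is inactive.
With no repressor bound, *velN* is transcribed.
→ *velN* is ON.
PurK is produced constitutively and is active.
Malonate is present, so FubZ is active.
Ni²⁺ is absent, so PurT is active.
With repressor FubZ bound, *cilQ* is not transcribed.
So CilQ is not produced.
With repressor PurK bound, *zorT* is not transcribed.
→ *zorT* is OFF.
2 of the 4 genes are transcribed.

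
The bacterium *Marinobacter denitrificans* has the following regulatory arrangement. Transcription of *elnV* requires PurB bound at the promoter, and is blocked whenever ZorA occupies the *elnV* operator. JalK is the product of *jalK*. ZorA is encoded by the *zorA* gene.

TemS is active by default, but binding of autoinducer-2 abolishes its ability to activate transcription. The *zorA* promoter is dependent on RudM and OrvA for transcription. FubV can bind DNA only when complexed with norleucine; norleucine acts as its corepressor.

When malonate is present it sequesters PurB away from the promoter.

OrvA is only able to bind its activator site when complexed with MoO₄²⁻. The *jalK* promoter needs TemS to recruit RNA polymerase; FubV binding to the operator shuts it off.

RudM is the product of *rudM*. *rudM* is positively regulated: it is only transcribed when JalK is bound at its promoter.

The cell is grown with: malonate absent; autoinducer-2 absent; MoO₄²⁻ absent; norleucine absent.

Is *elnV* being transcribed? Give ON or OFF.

Autoinducer-2 is absent, so TemS is active.
Norleucine is absent, so FubV is inactive.
No repressor is bound and TemS is active, so *jalK* is transcribed.
So JalK is produced and active.
No repressor is bound and JalK is active, so *rudM* is transcribed.
So RudM is produced and active.
MoO₄²⁻ is absent, so OrvA is inactive.
Required activator OrvA is absent, so *zorA* is not transcribed.
So ZorA is not produced.
Malonate is absent, so PurB is active.
No repressor is bound and PurB is active, so *elnV* is transcribed.

ON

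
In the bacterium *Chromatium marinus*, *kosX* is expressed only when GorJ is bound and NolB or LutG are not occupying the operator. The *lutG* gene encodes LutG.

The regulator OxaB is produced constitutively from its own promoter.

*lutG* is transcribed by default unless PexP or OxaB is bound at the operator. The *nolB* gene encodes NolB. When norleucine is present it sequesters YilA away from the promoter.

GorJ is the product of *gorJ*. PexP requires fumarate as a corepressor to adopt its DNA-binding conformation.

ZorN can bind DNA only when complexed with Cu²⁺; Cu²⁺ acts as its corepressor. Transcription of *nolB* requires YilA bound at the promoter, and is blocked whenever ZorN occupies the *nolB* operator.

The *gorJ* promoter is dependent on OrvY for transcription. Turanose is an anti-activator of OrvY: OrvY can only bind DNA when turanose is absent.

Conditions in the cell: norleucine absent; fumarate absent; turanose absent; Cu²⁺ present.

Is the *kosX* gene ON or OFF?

ON

Turanose is absent, so OrvY is active.
No repressor is bound and OrvY is active, so *gorJ* is transcribed.
So GorJ is produced and active.
Norleucine is absent, so YilA is active.
Cu²⁺ is present, so ZorN is active.
With repressor ZorN bound, *nolB* is not transcribed.
So NolB is not produced.
Fumarate is absent, so PexP is inactive.
OxaB is produced constitutively and is active.
With repressor OxaB bound, *lutG* is not transcribed.
So LutG is not produced.
No repressor is bound and GorJ is active, so *kosX* is transcribed.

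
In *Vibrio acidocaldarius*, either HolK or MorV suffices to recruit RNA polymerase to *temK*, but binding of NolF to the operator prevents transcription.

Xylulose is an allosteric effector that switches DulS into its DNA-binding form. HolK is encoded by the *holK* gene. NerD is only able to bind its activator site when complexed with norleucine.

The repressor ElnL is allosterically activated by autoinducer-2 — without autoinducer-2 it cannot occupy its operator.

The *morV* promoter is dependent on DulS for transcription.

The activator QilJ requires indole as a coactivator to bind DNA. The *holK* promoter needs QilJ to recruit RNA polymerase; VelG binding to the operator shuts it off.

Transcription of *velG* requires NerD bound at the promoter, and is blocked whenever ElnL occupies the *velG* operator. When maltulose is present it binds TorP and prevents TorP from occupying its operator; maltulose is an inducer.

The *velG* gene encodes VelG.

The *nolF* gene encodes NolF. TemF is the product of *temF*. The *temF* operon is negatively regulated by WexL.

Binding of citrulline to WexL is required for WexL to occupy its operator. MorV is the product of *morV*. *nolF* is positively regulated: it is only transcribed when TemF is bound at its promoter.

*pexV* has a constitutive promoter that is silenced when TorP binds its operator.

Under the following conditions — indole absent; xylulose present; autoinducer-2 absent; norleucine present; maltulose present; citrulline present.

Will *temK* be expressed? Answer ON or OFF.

ON

Citrulline is present, so WexL is active.
With repressor WexL bound, *temF* is not transcribed.
So TemF is not produced.
Required activator TemF is absent, so *nolF* is not transcribed.
So NolF is not produced.
Indole is absent, so QilJ is inactive.
Norleucine is present, so NerD is active.
Autoinducer-2 is absent, so ElnL is inactive.
No repressor is bound and NerD is active, so *velG* is transcribed.
So VelG is produced and active.
With repressor VelG bound, *holK* is not transcribed.
So HolK is not produced.
Xylulose is present, so DulS is active.
No repressor is bound and DulS is active, so *morV* is transcribed.
So MorV is produced and active.
Activator MorV is present, so *temK* is transcribed.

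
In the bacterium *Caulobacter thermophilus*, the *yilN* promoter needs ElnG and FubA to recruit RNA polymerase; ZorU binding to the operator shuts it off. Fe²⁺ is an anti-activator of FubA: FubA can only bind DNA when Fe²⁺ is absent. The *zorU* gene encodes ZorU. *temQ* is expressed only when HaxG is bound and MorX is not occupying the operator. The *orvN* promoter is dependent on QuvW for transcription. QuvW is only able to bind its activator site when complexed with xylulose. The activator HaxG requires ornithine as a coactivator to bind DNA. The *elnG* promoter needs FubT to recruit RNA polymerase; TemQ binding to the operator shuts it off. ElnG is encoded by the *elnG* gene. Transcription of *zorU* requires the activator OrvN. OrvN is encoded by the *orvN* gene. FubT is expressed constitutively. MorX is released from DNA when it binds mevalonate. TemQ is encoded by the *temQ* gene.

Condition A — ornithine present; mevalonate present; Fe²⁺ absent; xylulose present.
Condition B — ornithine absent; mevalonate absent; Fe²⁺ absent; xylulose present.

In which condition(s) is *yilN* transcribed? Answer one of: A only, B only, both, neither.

neither

Condition A:
FubT is produced constitutively and is active.
Ornithine is present, so HaxG is active.
Mevalonate is present, so MorX is inactive.
No repressor is bound and HaxG is active, so *temQ* is transcribed.
So TemQ is produced and active.
With repressor TemQ bound, *elnG* is not transcribed.
So ElnG is not produced.
Fe²⁺ is absent, so FubA is active.
Xylulose is present, so QuvW is active.
No repressor is bound and QuvW is active, so *orvN* is transcribed.
So OrvN is produced and active.
No repressor is bound and OrvN is active, so *zorU* is transcribed.
So ZorU is produced and active.
With repressor ZorU bound, *yilN* is not transcribed.
→ *yilN* is OFF in A.
Condition B:
FubT is produced constitutively and is active.
Ornithine is absent, so HaxG is inactive.
Mevalonate is absent, so MorX is active.
With repressor MorX bound, *temQ* is not transcribed.
So TemQ is not produced.
No repressor is bound and FubT is active, so *elnG* is transcribed.
So ElnG is produced and active.
Fe²⁺ is absent, so FubA is active.
Xylulose is present, so QuvW is active.
No repressor is bound and QuvW is active, so *orvN* is transcribed.
So OrvN is produced and active.
No repressor is bound and OrvN is active, so *zorU* is transcribed.
So ZorU is produced and active.
With repressor ZorU bound, *yilN* is not transcribed.
→ *yilN* is OFF in B.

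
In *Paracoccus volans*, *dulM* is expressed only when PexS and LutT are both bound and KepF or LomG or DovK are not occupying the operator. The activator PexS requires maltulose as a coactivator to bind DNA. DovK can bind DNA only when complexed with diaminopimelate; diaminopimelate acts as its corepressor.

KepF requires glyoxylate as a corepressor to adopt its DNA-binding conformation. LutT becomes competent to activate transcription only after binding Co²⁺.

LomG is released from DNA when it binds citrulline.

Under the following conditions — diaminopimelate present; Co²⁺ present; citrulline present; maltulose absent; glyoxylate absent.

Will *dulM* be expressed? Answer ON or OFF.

Maltulose is absent, so PexS is inactive.
Glyoxylate is absent, so KepF is inactive.
Co²⁺ is present, so LutT is active.
Citrulline is present, so LomG is inactive.
Diaminopimelate is present, so DovK is active.
With repressor DovK bound, *dulM* is not transcribed.

OFF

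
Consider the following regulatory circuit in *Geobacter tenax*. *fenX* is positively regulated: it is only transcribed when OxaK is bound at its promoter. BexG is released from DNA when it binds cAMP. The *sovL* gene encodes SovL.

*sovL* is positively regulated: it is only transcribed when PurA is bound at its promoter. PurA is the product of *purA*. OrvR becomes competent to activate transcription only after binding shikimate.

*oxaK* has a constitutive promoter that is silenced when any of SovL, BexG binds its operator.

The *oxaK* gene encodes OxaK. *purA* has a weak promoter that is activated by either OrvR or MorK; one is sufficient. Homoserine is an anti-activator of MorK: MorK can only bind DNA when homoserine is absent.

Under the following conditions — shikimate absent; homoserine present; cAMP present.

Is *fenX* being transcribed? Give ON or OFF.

Shikimate is absent, so OrvR is inactive.
Homoserine is present, so MorK is inactive.
No activator is available at the *purA* promoter, so *purA* is not transcribed.
So PurA is not produced.
Required activator PurA is absent, so *sovL* is not transcribed.
So SovL is not produced.
cAMP is present, so BexG is inactive.
With no repressor bound, *oxaK* is transcribed.
So OxaK is produced and active.
No repressor is bound and OxaK is active, so *fenX* is transcribed.

ON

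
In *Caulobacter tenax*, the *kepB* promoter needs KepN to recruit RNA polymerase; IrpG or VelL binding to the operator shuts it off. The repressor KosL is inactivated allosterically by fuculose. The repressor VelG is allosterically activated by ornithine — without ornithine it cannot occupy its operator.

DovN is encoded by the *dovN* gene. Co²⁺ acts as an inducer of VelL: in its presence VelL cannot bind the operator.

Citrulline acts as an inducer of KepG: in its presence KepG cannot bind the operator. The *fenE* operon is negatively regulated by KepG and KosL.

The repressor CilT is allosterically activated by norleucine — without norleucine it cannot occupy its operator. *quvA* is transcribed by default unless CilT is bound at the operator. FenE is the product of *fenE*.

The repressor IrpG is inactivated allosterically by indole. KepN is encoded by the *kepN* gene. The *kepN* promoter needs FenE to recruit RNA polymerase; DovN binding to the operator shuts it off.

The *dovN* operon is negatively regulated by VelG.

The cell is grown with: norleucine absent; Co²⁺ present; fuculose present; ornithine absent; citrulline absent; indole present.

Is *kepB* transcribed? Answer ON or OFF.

OFF

Indole is present, so IrpG is inactive.
Ornithine is absent, so VelG is inactive.
With no repressor bound, *dovN* is transcribed.
So DovN is produced and active.
Citrulline is absent, so KepG is active.
Fuculose is present, so KosL is inactive.
With repressor KepG bound, *fenE* is not transcribed.
So FenE is not produced.
With repressor DovN bound, *kepN* is not transcribed.
So KepN is not produced.
Co²⁺ is present, so VelL is inactive.
Required activator KepN is absent, so *kepB* is not transcribed.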